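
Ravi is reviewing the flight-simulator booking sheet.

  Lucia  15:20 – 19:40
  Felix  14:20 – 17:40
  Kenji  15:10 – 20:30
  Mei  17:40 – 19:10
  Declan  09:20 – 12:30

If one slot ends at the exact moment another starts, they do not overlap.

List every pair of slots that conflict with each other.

Felix & Kenji, Felix & Lucia, Kenji & Lucia, Kenji & Mei, Lucia & Mei

Sorted by start: Declan, Felix, Kenji, Lucia, Mei.
Felix starts after Declan ends, so Declan has no further overlaps.
Kenji starts before Felix ends → Felix and Kenji overlap.
Lucia starts before Felix ends → Felix and Lucia overlap.
Mei starts exactly when Felix ends (back-to-back, no overlap).
Lucia starts before Kenji ends → Kenji and Lucia overlap.
Mei starts before Kenji ends → Kenji and Mei overlap.
Mei starts before Lucia ends → Lucia and Mei overlap.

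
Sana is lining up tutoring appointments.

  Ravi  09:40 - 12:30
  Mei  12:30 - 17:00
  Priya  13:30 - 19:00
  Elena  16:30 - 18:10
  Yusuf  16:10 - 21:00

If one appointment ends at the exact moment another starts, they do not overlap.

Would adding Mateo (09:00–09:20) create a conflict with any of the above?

Ravi: starts 09:40 at or after Mateo ends 09:20 → clear.
Mei: starts 12:30 at or after Mateo ends 09:20 → clear.
Priya: starts 13:30 at or after Mateo ends 09:20 → clear.
Yusuf: starts 16:10 at or after Mateo ends 09:20 → clear.
Elena: starts 16:30 at or after Mateo ends 09:20 → clear.

No — it doesn't clash with anything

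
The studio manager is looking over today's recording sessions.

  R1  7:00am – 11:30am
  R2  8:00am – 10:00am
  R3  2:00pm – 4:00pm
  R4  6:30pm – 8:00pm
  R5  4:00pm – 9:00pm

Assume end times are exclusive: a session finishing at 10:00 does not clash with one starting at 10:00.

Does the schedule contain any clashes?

Sorted by start: R1, R2, R3, R5, R4.
R2 starts before R1 ends → R1 and R2 overlap.
That's a conflict, so the schedule is not conflict-free.

Yes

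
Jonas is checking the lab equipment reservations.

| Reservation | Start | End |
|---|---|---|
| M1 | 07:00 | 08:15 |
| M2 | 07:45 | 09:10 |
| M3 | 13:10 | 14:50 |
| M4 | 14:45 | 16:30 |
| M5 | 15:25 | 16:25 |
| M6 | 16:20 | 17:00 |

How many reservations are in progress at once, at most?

3

Walk through starts and ends in time order (an end at T is processed before a start at T):
07:00 start M1 → 1
07:45 start M2 → 2
08:15 end M1 → 1
09:10 end M2 → 0
13:10 start M3 → 1
14:45 start M4 → 2
14:50 end M3 → 1
15:25 start M5 → 2
16:20 start M6 → 3
16:25 end M5 → 2
16:30 end M4 → 1
17:00 end M6 → 0
Peak is 3, at 16:20 (M4, M5, M6).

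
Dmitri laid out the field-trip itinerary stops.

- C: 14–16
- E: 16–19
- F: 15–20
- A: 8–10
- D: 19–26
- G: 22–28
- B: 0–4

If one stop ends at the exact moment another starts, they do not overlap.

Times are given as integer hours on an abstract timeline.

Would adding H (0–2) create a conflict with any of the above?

B: starts 0 before H ends 2, and ends 4 after H starts 0 → overlap.
A: starts 8 at or after H ends 2 → clear.
C: starts 14 at or after H ends 2 → clear.
F: starts 15 at or after H ends 2 → clear.
E: starts 16 at or after H ends 2 → clear.
D: starts 19 at or after H ends 2 → clear.
G: starts 22 at or after H ends 2 → clear.
H overlaps B.

Yes — it overlaps B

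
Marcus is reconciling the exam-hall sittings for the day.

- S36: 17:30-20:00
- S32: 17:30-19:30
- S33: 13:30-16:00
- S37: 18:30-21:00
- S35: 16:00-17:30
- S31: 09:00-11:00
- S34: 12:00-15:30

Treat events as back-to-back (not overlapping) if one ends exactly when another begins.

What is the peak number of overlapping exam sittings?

3

Sort all start/end points and keep a running count:
09:00 start S31 → 1
11:00 end S31 → 0
12:00 start S34 → 1
13:30 start S33 → 2
15:30 end S34 → 1
16:00 end S33 → 0
16:00 start S35 → 1
17:30 end S35 → 0
17:30 start S32 → 1
17:30 start S36 → 2
18:30 start S37 → 3
19:30 end S32 → 2
20:00 end S36 → 1
21:00 end S37 → 0
Peak is 3, at 18:30 (S32, S36, S37).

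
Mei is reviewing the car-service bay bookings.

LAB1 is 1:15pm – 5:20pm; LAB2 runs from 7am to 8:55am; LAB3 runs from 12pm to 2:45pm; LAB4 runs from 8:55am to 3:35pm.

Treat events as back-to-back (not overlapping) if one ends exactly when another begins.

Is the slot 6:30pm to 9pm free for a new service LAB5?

Yes — the slot is free

LAB2: ends 8:55am at or before LAB5 starts 6:30pm → clear.
LAB4: ends 3:35pm at or before LAB5 starts 6:30pm → clear.
LAB3: ends 2:45pm at or before LAB5 starts 6:30pm → clear.
LAB1: ends 5:20pm at or before LAB5 starts 6:30pm → clear.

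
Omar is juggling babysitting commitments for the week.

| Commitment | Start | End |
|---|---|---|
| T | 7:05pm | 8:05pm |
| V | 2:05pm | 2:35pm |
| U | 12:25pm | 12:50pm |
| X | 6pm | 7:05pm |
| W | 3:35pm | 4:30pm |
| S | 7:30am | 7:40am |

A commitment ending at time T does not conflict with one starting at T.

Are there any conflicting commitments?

No

Two intervals overlap when each starts before the other ends.
Sorted by start: S, U, V, W, X, T.
U starts after S ends, so nothing later overlaps S either.
V starts after U ends, so nothing later overlaps U either.
W starts after V ends, so nothing later overlaps V either.
X starts after W ends, so nothing later overlaps W either.
T starts exactly when X ends (back-to-back, no overlap).
Every pair is clear; the schedule has no overlaps.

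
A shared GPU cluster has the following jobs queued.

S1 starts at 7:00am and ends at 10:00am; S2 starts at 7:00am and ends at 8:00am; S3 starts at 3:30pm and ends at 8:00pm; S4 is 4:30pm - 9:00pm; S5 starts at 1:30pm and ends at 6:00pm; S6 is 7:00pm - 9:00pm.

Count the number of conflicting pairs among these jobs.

6

Sorted by start: S1, S2, S5, S3, S4, S6.
S2 starts before S1 ends → S1 and S2 overlap.
S5 starts after S1 ends, so S1 has no further overlaps.
S5 starts after S2 ends, so S2 has no further overlaps.
S3 starts before S5 ends → S5 and S3 overlap.
S4 starts before S5 ends → S5 and S4 overlap.
S6 starts after S5 ends.
S4 starts before S3 ends → S3 and S4 overlap.
S6 starts before S3 ends → S3 and S6 overlap.
S6 starts before S4 ends → S4 and S6 overlap.
Overlapping pairs: S1 & S2, S3 & S4, S3 & S5, S3 & S6, S4 & S5, S4 & S6 — 6 in total.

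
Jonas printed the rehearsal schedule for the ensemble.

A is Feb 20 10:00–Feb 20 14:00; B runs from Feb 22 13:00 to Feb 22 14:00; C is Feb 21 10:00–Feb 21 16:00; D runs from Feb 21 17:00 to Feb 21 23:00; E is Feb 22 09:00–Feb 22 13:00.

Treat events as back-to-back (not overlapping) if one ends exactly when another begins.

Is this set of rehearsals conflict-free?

Yes

Sorted by start: A, C, D, E, B.
C starts after A ends, so nothing later overlaps A either.
D starts after C ends, so nothing later overlaps C either.
E starts after D ends, so nothing later overlaps D either.
B starts exactly when E ends (back-to-back, no overlap).
Every pair is clear; the schedule has no overlaps.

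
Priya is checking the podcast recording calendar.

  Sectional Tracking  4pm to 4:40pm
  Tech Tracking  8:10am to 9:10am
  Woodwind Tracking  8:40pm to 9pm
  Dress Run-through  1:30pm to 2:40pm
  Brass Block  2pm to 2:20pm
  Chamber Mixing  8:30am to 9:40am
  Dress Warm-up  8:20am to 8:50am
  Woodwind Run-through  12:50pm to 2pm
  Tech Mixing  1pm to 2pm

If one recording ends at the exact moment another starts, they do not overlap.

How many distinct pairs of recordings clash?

7

Sorted by start: Tech Tracking, Dress Warm-up, Chamber Mixing, Woodwind Run-through, Tech Mixing, Dress Run-through, Brass Block, Sectional Tracking, Woodwind Tracking.
Dress Warm-up starts before Tech Tracking ends → Tech Tracking and Dress Warm-up overlap.
Chamber Mixing starts before Tech Tracking ends → Tech Tracking and Chamber Mixing overlap.
Woodwind Run-through starts after Tech Tracking ends, so Tech Tracking has no further overlaps.
Chamber Mixing starts before Dress Warm-up ends → Dress Warm-up and Chamber Mixing overlap.
Woodwind Run-through starts after Dress Warm-up ends, so Dress Warm-up has no further overlaps.
Woodwind Run-through starts after Chamber Mixing ends, so Chamber Mixing has no further overlaps.
Tech Mixing starts before Woodwind Run-through ends → Woodwind Run-through and Tech Mixing overlap.
Dress Run-through starts before Woodwind Run-through ends → Woodwind Run-through and Dress Run-through overlap.
Brass Block starts exactly when Woodwind Run-through ends (back-to-back, no overlap), so Woodwind Run-through has no further overlaps.
Dress Run-through starts before Tech Mixing ends → Tech Mixing and Dress Run-through overlap.
Brass Block starts exactly when Tech Mixing ends (back-to-back, no overlap), so Tech Mixing has no further overlaps.
Brass Block starts before Dress Run-through ends → Dress Run-through and Brass Block overlap.
Sectional Tracking starts after Dress Run-through ends, so Dress Run-through has no further overlaps.
Sectional Tracking starts after Brass Block ends, so Brass Block has no further overlaps.
Woodwind Tracking starts after Sectional Tracking ends.
Overlapping pairs: Brass Block & Dress Run-through, Chamber Mixing & Dress Warm-up, Chamber Mixing & Tech Tracking, Dress Run-through & Tech Mixing, Dress Run-through & Woodwind Run-through, Dress Warm-up & Tech Tracking, Tech Mixing & Woodwind Run-through — 7 in total.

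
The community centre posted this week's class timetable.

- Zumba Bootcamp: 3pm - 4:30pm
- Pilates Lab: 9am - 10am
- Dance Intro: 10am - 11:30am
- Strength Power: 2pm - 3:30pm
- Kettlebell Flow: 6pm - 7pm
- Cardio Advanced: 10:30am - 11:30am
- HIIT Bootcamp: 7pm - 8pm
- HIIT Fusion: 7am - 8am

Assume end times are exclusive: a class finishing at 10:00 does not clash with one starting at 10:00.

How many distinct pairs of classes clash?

2

Sorted by start: HIIT Fusion, Pilates Lab, Dance Intro, Cardio Advanced, Strength Power, Zumba Bootcamp, Kettlebell Flow, HIIT Bootcamp.
Pilates Lab starts after HIIT Fusion ends; HIIT Fusion is clear from here.
Dance Intro starts exactly when Pilates Lab ends (back-to-back, no overlap); Pilates Lab is clear from here.
Cardio Advanced starts before Dance Intro ends → Dance Intro and Cardio Advanced overlap.
Strength Power starts after Dance Intro ends; Dance Intro is clear from here.
Strength Power starts after Cardio Advanced ends; Cardio Advanced is clear from here.
Zumba Bootcamp starts before Strength Power ends → Strength Power and Zumba Bootcamp overlap.
Kettlebell Flow starts after Strength Power ends; Strength Power is clear from here.
Kettlebell Flow starts after Zumba Bootcamp ends; Zumba Bootcamp is clear from here.
HIIT Bootcamp starts exactly when Kettlebell Flow ends (back-to-back, no overlap).
Overlapping pairs: Cardio Advanced & Dance Intro, Strength Power & Zumba Bootcamp — 2 in total.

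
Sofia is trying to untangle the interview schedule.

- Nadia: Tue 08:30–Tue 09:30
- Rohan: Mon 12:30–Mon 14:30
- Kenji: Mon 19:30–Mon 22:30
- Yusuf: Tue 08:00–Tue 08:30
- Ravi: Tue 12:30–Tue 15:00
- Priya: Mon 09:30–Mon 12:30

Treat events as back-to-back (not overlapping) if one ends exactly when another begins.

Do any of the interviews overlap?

No

Sorted by start: Priya, Rohan, Kenji, Yusuf, Nadia, Ravi.
Rohan starts exactly when Priya ends (back-to-back, no overlap), so Priya has no further overlaps.
Kenji starts after Rohan ends, so Rohan has no further overlaps.
Yusuf starts after Kenji ends, so Kenji has no further overlaps.
Nadia starts exactly when Yusuf ends (back-to-back, no overlap), so Yusuf has no further overlaps.
Ravi starts after Nadia ends.
Every pair is clear; the schedule has no overlaps.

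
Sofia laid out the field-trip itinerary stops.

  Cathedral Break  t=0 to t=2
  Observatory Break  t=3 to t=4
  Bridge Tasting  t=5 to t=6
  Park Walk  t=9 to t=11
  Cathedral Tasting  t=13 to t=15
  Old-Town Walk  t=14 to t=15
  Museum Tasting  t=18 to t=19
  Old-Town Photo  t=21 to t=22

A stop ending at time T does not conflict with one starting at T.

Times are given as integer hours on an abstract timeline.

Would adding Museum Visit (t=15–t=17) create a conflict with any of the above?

No — it doesn't clash with anything

Cathedral Break: ends t=2 at or before Museum Visit starts t=15 → clear.
Observatory Break: ends t=4 at or before Museum Visit starts t=15 → clear.
Bridge Tasting: ends t=6 at or before Museum Visit starts t=15 → clear.
Park Walk: ends t=11 at or before Museum Visit starts t=15 → clear.
Cathedral Tasting: ends t=15 at or before Museum Visit starts t=15 → clear.
Old-Town Walk: ends t=15 at or before Museum Visit starts t=15 → clear.
Museum Tasting: starts t=18 at or after Museum Visit ends t=17 → clear.
Old-Town Photo: starts t=21 at or after Museum Visit ends t=17 → clear.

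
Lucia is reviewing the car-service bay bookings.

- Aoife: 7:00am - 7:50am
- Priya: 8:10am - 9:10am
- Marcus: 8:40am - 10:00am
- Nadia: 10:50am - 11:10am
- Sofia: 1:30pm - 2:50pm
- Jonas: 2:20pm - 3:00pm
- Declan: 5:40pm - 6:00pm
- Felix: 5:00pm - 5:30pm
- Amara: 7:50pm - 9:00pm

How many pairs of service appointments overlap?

Check each pair: they overlap iff neither finishes before the other starts.
Sorted by start: Aoife, Priya, Marcus, Nadia, Sofia, Jonas, Felix, Declan, Amara.
Priya starts after Aoife ends, so nothing later overlaps Aoife either.
Marcus starts before Priya ends → Priya and Marcus overlap.
Nadia starts after Priya ends, so nothing later overlaps Priya either.
Nadia starts after Marcus ends, so nothing later overlaps Marcus either.
Sofia starts after Nadia ends, so nothing later overlaps Nadia either.
Jonas starts before Sofia ends → Sofia and Jonas overlap.
Felix starts after Sofia ends, so nothing later overlaps Sofia either.
Felix starts after Jonas ends, so nothing later overlaps Jonas either.
Declan starts after Felix ends, so nothing later overlaps Felix either.
Amara starts after Declan ends.
Overlapping pairs: Jonas & Sofia, Marcus & Priya — 2 in total.

2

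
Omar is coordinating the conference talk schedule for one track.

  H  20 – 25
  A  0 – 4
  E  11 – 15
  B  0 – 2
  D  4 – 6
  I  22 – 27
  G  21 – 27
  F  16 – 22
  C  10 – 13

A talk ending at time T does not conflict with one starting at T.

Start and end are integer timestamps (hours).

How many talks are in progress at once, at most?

Sort all start/end points and keep a running count:
0 start A → 1
0 start B → 2
2 end B → 1
4 end A → 0
4 start D → 1
6 end D → 0
10 start C → 1
11 start E → 2
13 end C → 1
15 end E → 0
16 start F → 1
20 start H → 2
21 start G → 3
22 end F → 2
22 start I → 3
25 end H → 2
27 end G → 1
27 end I → 0
Peak is 3, at 21 (F, G, H).

3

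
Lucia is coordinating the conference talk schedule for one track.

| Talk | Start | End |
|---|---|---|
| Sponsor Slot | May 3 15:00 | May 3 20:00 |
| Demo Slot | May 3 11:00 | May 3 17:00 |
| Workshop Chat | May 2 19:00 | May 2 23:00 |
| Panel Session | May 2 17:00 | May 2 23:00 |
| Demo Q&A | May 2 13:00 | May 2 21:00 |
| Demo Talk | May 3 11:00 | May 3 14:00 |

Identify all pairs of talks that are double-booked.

Demo Q&A & Panel Session, Demo Q&A & Workshop Chat, Demo Slot & Demo Talk, Demo Slot & Sponsor Slot, Panel Session & Workshop Chat

Sorted by start: Demo Q&A, Panel Session, Workshop Chat, Demo Slot, Demo Talk, Sponsor Slot.
Panel Session starts before Demo Q&A ends → Demo Q&A and Panel Session overlap.
Workshop Chat starts before Demo Q&A ends → Demo Q&A and Workshop Chat overlap.
Demo Slot starts after Demo Q&A ends; Demo Q&A is clear from here.
Workshop Chat starts before Panel Session ends → Panel Session and Workshop Chat overlap.
Demo Slot starts after Panel Session ends; Panel Session is clear from here.
Demo Slot starts after Workshop Chat ends; Workshop Chat is clear from here.
Demo Talk starts before Demo Slot ends → Demo Slot and Demo Talk overlap.
Sponsor Slot starts before Demo Slot ends → Demo Slot and Sponsor Slot overlap.
Sponsor Slot starts after Demo Talk ends.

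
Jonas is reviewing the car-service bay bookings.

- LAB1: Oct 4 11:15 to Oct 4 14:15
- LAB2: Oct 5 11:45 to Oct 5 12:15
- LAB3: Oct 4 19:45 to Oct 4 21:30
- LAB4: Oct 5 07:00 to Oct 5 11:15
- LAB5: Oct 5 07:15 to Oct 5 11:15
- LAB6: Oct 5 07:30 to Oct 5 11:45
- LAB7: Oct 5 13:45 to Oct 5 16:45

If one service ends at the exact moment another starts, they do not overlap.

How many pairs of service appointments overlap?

Check each pair: they overlap iff neither finishes before the other starts.
Sorted by start: LAB1, LAB3, LAB4, LAB5, LAB6, LAB2, LAB7.
LAB3 starts after LAB1 ends, so nothing later overlaps LAB1 either.
LAB4 starts after LAB3 ends, so nothing later overlaps LAB3 either.
LAB5 starts before LAB4 ends → LAB4 and LAB5 overlap.
LAB6 starts before LAB4 ends → LAB4 and LAB6 overlap.
LAB2 starts after LAB4 ends, so nothing later overlaps LAB4 either.
LAB6 starts before LAB5 ends → LAB5 and LAB6 overlap.
LAB2 starts after LAB5 ends, so nothing later overlaps LAB5 either.
LAB2 starts exactly when LAB6 ends (back-to-back, no overlap), so nothing later overlaps LAB6 either.
LAB7 starts after LAB2 ends.
Overlapping pairs: LAB4 & LAB5, LAB4 & LAB6, LAB5 & LAB6 — 3 in total.

3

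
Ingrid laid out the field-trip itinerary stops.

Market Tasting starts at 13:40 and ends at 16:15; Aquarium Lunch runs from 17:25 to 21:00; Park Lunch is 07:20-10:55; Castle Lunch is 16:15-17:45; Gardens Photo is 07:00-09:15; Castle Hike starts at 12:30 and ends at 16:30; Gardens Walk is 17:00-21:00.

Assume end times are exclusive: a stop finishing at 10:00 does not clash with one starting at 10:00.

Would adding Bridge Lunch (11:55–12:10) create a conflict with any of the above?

No — it doesn't clash with anything

Gardens Photo: ends 09:15 at or before Bridge Lunch starts 11:55 → clear.
Park Lunch: ends 10:55 at or before Bridge Lunch starts 11:55 → clear.
Castle Hike: starts 12:30 at or after Bridge Lunch ends 12:10 → clear.
Market Tasting: starts 13:40 at or after Bridge Lunch ends 12:10 → clear.
Castle Lunch: starts 16:15 at or after Bridge Lunch ends 12:10 → clear.
Gardens Walk: starts 17:00 at or after Bridge Lunch ends 12:10 → clear.
Aquarium Lunch: starts 17:25 at or after Bridge Lunch ends 12:10 → clear.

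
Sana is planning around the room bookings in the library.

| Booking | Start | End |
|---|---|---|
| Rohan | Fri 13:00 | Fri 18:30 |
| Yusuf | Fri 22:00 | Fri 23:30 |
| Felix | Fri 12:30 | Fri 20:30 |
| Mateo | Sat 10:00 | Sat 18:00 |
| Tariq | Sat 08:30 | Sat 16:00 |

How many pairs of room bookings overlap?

Sorted by start: Felix, Rohan, Yusuf, Tariq, Mateo.
Rohan starts before Felix ends → Felix and Rohan overlap.
Yusuf starts after Felix ends, so Felix has no further overlaps.
Yusuf starts after Rohan ends, so Rohan has no further overlaps.
Tariq starts after Yusuf ends, so Yusuf has no further overlaps.
Mateo starts before Tariq ends → Tariq and Mateo overlap.
Overlapping pairs: Felix & Rohan, Mateo & Tariq — 2 in total.

2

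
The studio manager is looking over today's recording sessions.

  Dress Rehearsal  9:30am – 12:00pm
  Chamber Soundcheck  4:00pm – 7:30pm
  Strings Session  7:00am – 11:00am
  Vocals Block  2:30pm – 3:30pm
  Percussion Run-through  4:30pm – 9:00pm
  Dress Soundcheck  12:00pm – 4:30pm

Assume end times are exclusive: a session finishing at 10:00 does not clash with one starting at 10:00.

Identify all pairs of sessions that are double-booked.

Chamber Soundcheck & Dress Soundcheck, Chamber Soundcheck & Percussion Run-through, Dress Rehearsal & Strings Session, Dress Soundcheck & Vocals Block

Sorted by start: Strings Session, Dress Rehearsal, Dress Soundcheck, Vocals Block, Chamber Soundcheck, Percussion Run-through.
Dress Rehearsal starts before Strings Session ends → Strings Session and Dress Rehearsal overlap.
Dress Soundcheck starts after Strings Session ends — done with Strings Session.
Dress Soundcheck starts exactly when Dress Rehearsal ends (back-to-back, no overlap) — done with Dress Rehearsal.
Vocals Block starts before Dress Soundcheck ends → Dress Soundcheck and Vocals Block overlap.
Chamber Soundcheck starts before Dress Soundcheck ends → Dress Soundcheck and Chamber Soundcheck overlap.
Percussion Run-through starts exactly when Dress Soundcheck ends (back-to-back, no overlap).
Chamber Soundcheck starts after Vocals Block ends — done with Vocals Block.
Percussion Run-through starts before Chamber Soundcheck ends → Chamber Soundcheck and Percussion Run-through overlap.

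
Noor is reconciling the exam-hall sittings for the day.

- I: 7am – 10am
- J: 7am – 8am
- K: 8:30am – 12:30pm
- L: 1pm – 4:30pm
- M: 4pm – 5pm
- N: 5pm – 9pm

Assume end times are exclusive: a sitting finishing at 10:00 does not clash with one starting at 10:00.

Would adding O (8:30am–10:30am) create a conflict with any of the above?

I: starts 7am before O ends 10:30am, and ends 10am after O starts 8:30am → overlap.
J: ends 8am at or before O starts 8:30am → clear.
K: starts 8:30am before O ends 10:30am, and ends 12:30pm after O starts 8:30am → overlap.
L: starts 1pm at or after O ends 10:30am → clear.
M: starts 4pm at or after O ends 10:30am → clear.
N: starts 5pm at or after O ends 10:30am → clear.
O overlaps I, K.

Yes — it overlaps I, K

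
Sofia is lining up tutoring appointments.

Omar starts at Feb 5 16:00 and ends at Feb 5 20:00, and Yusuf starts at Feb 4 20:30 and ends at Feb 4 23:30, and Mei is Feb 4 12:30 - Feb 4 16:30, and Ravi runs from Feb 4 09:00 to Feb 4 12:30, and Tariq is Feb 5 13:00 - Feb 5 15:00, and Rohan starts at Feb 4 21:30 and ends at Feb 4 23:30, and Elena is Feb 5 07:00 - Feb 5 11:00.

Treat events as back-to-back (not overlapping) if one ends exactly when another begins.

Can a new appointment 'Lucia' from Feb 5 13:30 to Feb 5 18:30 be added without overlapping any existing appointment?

Ravi: ends Feb 4 12:30 at or before Lucia starts Feb 5 13:30 → clear.
Mei: ends Feb 4 16:30 at or before Lucia starts Feb 5 13:30 → clear.
Yusuf: ends Feb 4 23:30 at or before Lucia starts Feb 5 13:30 → clear.
Rohan: ends Feb 4 23:30 at or before Lucia starts Feb 5 13:30 → clear.
Elena: ends Feb 5 11:00 at or before Lucia starts Feb 5 13:30 → clear.
Tariq: starts Feb 5 13:00 before Lucia ends Feb 5 18:30, and ends Feb 5 15:00 after Lucia starts Feb 5 13:30 → overlap.
Omar: starts Feb 5 16:00 before Lucia ends Feb 5 18:30, and ends Feb 5 20:00 after Lucia starts Feb 5 13:30 → overlap.
Lucia overlaps Tariq, Omar.

No — it overlaps Omar, Tariq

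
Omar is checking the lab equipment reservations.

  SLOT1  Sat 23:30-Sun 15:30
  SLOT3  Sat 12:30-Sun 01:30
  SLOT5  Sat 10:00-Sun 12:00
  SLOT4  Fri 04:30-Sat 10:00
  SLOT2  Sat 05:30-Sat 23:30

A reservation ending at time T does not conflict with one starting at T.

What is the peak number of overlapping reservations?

3

Walk through starts and ends in time order (an end at T is processed before a start at T):
Fri 04:30 start SLOT4 → 1
Sat 05:30 start SLOT2 → 2
Sat 10:00 end SLOT4 → 1
Sat 10:00 start SLOT5 → 2
Sat 12:30 start SLOT3 → 3
Sat 23:30 end SLOT2 → 2
Sat 23:30 start SLOT1 → 3
Sun 01:30 end SLOT3 → 2
Sun 12:00 end SLOT5 → 1
Sun 15:30 end SLOT1 → 0
Peak is 3, at Sat 12:30 (SLOT2, SLOT3, SLOT5).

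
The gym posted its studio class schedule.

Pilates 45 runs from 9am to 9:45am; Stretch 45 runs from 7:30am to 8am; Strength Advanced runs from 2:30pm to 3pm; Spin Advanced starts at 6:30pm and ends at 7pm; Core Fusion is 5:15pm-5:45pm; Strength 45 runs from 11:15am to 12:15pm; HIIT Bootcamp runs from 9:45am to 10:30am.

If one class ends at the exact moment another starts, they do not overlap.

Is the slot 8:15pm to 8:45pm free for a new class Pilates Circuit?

Yes — the slot is free

Stretch 45: ends 8am at or before Pilates Circuit starts 8:15pm → clear.
Pilates 45: ends 9:45am at or before Pilates Circuit starts 8:15pm → clear.
HIIT Bootcamp: ends 10:30am at or before Pilates Circuit starts 8:15pm → clear.
Strength 45: ends 12:15pm at or before Pilates Circuit starts 8:15pm → clear.
Strength Advanced: ends 3pm at or before Pilates Circuit starts 8:15pm → clear.
Core Fusion: ends 5:45pm at or before Pilates Circuit starts 8:15pm → clear.
Spin Advanced: ends 7pm at or before Pilates Circuit starts 8:15pm → clear.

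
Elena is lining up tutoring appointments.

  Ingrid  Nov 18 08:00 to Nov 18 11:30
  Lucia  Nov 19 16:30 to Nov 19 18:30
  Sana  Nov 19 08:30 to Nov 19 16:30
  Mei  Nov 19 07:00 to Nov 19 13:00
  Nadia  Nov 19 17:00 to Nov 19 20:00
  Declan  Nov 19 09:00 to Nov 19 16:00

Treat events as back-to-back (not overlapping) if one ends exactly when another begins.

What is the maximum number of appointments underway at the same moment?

Sweep the timeline, counting +1 at each start and −1 at each end (ends before starts at a tie):
Nov 18 08:00 start Ingrid → 1
Nov 18 11:30 end Ingrid → 0
Nov 19 07:00 start Mei → 1
Nov 19 08:30 start Sana → 2
Nov 19 09:00 start Declan → 3
Nov 19 13:00 end Mei → 2
Nov 19 16:00 end Declan → 1
Nov 19 16:30 end Sana → 0
Nov 19 16:30 start Lucia → 1
Nov 19 17:00 start Nadia → 2
Nov 19 18:30 end Lucia → 1
Nov 19 20:00 end Nadia → 0
Peak is 3, at Nov 19 09:00 (Declan, Mei, Sana).

3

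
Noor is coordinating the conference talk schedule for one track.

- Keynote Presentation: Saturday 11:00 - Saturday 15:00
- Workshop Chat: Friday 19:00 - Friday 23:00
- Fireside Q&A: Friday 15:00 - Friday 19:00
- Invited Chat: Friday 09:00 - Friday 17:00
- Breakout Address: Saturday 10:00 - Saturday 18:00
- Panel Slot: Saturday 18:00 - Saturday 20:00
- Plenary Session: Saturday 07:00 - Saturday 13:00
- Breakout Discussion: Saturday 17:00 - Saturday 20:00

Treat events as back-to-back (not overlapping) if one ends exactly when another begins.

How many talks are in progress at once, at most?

3

Sort all start/end points and keep a running count:
Friday 09:00 start Invited Chat → 1
Friday 15:00 start Fireside Q&A → 2
Friday 17:00 end Invited Chat → 1
Friday 19:00 end Fireside Q&A → 0
Friday 19:00 start Workshop Chat → 1
Friday 23:00 end Workshop Chat → 0
Saturday 07:00 start Plenary Session → 1
Saturday 10:00 start Breakout Address → 2
Saturday 11:00 start Keynote Presentation → 3
Saturday 13:00 end Plenary Session → 2
Saturday 15:00 end Keynote Presentation → 1
Saturday 17:00 start Breakout Discussion → 2
Saturday 18:00 end Breakout Address → 1
Saturday 18:00 start Panel Slot → 2
Saturday 20:00 end Breakout Discussion → 1
Saturday 20:00 end Panel Slot → 0
Peak is 3, at Saturday 11:00 (Breakout Address, Keynote Presentation, Plenary Session).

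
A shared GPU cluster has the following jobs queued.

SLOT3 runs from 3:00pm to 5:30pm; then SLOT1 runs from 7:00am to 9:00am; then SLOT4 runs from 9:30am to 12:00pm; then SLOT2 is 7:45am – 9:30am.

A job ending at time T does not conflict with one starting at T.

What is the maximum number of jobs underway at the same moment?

Walk through starts and ends in time order (an end at T is processed before a start at T):
7:00am start SLOT1 → 1
7:45am start SLOT2 → 2
9:00am end SLOT1 → 1
9:30am end SLOT2 → 0
9:30am start SLOT4 → 1
12:00pm end SLOT4 → 0
3:00pm start SLOT3 → 1
5:30pm end SLOT3 → 0
Peak is 2, at 7:45am (SLOT1, SLOT2).

2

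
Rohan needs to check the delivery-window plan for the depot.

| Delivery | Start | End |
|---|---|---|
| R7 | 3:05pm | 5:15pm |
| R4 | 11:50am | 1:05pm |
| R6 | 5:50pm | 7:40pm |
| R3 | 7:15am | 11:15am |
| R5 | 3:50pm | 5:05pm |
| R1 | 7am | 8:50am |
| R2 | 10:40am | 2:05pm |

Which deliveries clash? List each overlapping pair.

Check each pair: they overlap iff neither finishes before the other starts.
Sorted by start: R1, R3, R2, R4, R7, R5, R6.
R3 starts before R1 ends → R1 and R3 overlap.
R2 starts after R1 ends, so R1 has no further overlaps.
R2 starts before R3 ends → R3 and R2 overlap.
R4 starts after R3 ends, so R3 has no further overlaps.
R4 starts before R2 ends → R2 and R4 overlap.
R7 starts after R2 ends, so R2 has no further overlaps.
R7 starts after R4 ends, so R4 has no further overlaps.
R5 starts before R7 ends → R7 and R5 overlap.
R6 starts after R7 ends.
R6 starts after R5 ends.

R1 & R3, R2 & R3, R2 & R4, R5 & R7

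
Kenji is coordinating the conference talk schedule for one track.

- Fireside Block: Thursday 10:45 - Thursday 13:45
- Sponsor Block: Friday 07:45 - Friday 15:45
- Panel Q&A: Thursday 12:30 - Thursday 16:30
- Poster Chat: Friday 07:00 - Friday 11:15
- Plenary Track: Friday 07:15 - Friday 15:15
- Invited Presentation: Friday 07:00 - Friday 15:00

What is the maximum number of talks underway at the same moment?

Sort all start/end points and keep a running count:
Thursday 10:45 start Fireside Block → 1
Thursday 12:30 start Panel Q&A → 2
Thursday 13:45 end Fireside Block → 1
Thursday 16:30 end Panel Q&A → 0
Friday 07:00 start Invited Presentation → 1
Friday 07:00 start Poster Chat → 2
Friday 07:15 start Plenary Track → 3
Friday 07:45 start Sponsor Block → 4
Friday 11:15 end Poster Chat → 3
Friday 15:00 end Invited Presentation → 2
Friday 15:15 end Plenary Track → 1
Friday 15:45 end Sponsor Block → 0
Peak is 4, at Friday 07:45 (Invited Presentation, Plenary Track, Poster Chat, Sponsor Block).

4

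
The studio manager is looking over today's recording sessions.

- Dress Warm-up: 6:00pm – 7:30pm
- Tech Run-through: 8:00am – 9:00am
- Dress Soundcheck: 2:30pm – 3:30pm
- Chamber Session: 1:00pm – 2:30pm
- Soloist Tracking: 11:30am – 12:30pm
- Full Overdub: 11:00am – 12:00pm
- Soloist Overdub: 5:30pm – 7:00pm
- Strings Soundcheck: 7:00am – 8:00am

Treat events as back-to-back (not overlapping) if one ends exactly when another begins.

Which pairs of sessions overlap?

Sorted by start: Strings Soundcheck, Tech Run-through, Full Overdub, Soloist Tracking, Chamber Session, Dress Soundcheck, Soloist Overdub, Dress Warm-up.
Tech Run-through starts exactly when Strings Soundcheck ends (back-to-back, no overlap), so nothing later overlaps Strings Soundcheck either.
Full Overdub starts after Tech Run-through ends, so nothing later overlaps Tech Run-through either.
Soloist Tracking starts before Full Overdub ends → Full Overdub and Soloist Tracking overlap.
Chamber Session starts after Full Overdub ends, so nothing later overlaps Full Overdub either.
Chamber Session starts after Soloist Tracking ends, so nothing later overlaps Soloist Tracking either.
Dress Soundcheck starts exactly when Chamber Session ends (back-to-back, no overlap), so nothing later overlaps Chamber Session either.
Soloist Overdub starts after Dress Soundcheck ends, so nothing later overlaps Dress Soundcheck either.
Dress Warm-up starts before Soloist Overdub ends → Soloist Overdub and Dress Warm-up overlap.

Dress Warm-up & Soloist Overdub, Full Overdub & Soloist Tracking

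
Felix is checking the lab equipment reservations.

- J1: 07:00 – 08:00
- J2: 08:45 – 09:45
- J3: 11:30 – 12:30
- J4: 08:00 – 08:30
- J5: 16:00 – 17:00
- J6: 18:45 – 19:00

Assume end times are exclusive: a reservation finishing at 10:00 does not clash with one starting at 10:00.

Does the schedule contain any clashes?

No

Two intervals overlap when each starts before the other ends.
Sorted by start: J1, J4, J2, J3, J5, J6.
J4 starts exactly when J1 ends (back-to-back, no overlap) — done with J1.
J2 starts after J4 ends — done with J4.
J3 starts after J2 ends — done with J2.
J5 starts after J3 ends — done with J3.
J6 starts after J5 ends.
Every pair is clear; the schedule has no overlaps.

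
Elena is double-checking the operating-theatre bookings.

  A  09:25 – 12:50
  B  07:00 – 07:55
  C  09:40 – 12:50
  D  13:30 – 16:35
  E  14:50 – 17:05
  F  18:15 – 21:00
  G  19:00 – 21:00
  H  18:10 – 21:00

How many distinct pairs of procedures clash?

5

Sorted by start: B, A, C, D, E, H, F, G.
A starts after B ends; B is clear from here.
C starts before A ends → A and C overlap.
D starts after A ends; A is clear from here.
D starts after C ends; C is clear from here.
E starts before D ends → D and E overlap.
H starts after D ends; D is clear from here.
H starts after E ends; E is clear from here.
F starts before H ends → H and F overlap.
G starts before H ends → H and G overlap.
G starts before F ends → F and G overlap.
Overlapping pairs: A & C, D & E, F & G, F & H, G & H — 5 in total.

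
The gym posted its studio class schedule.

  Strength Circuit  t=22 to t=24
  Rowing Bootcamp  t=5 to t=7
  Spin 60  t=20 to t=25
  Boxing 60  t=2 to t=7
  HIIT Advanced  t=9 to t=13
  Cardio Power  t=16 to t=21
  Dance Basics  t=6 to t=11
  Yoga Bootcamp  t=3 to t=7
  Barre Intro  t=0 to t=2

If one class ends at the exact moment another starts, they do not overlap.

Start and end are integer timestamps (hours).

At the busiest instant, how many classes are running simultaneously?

Sweep the timeline, counting +1 at each start and −1 at each end (ends before starts at a tie):
t=0 start Barre Intro → 1
t=2 end Barre Intro → 0
t=2 start Boxing 60 → 1
t=3 start Yoga Bootcamp → 2
t=5 start Rowing Bootcamp → 3
t=6 start Dance Basics → 4
t=7 end Boxing 60 → 3
t=7 end Rowing Bootcamp → 2
t=7 end Yoga Bootcamp → 1
t=9 start HIIT Advanced → 2
t=11 end Dance Basics → 1
t=13 end HIIT Advanced → 0
t=16 start Cardio Power → 1
t=20 start Spin 60 → 2
t=21 end Cardio Power → 1
t=22 start Strength Circuit → 2
t=24 end Strength Circuit → 1
t=25 end Spin 60 → 0
Peak is 4, at t=6 (Boxing 60, Dance Basics, Rowing Bootcamp, Yoga Bootcamp).

4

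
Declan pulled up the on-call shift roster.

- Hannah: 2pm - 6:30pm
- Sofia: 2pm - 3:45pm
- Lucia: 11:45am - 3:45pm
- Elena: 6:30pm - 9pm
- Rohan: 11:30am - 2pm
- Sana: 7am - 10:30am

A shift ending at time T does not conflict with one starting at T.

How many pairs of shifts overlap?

Sorted by start: Sana, Rohan, Lucia, Sofia, Hannah, Elena.
Rohan starts after Sana ends — done with Sana.
Lucia starts before Rohan ends → Rohan and Lucia overlap.
Sofia starts exactly when Rohan ends (back-to-back, no overlap) — done with Rohan.
Sofia starts before Lucia ends → Lucia and Sofia overlap.
Hannah starts before Lucia ends → Lucia and Hannah overlap.
Elena starts after Lucia ends.
Hannah starts before Sofia ends → Sofia and Hannah overlap.
Elena starts after Sofia ends.
Elena starts exactly when Hannah ends (back-to-back, no overlap).
Overlapping pairs: Hannah & Lucia, Hannah & Sofia, Lucia & Rohan, Lucia & Sofia — 4 in total.

4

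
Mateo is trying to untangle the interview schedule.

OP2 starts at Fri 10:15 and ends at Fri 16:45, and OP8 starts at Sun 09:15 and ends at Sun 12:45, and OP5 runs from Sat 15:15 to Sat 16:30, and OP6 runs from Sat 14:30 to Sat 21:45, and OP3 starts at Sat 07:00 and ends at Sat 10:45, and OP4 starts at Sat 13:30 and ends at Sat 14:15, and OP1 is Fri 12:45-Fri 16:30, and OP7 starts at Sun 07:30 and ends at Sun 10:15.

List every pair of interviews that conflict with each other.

OP1 & OP2, OP5 & OP6, OP7 & OP8

Sorted by start: OP2, OP1, OP3, OP4, OP6, OP5, OP7, OP8.
OP1 starts before OP2 ends → OP2 and OP1 overlap.
OP3 starts after OP2 ends; OP2 is clear from here.
OP3 starts after OP1 ends; OP1 is clear from here.
OP4 starts after OP3 ends; OP3 is clear from here.
OP6 starts after OP4 ends; OP4 is clear from here.
OP5 starts before OP6 ends → OP6 and OP5 overlap.
OP7 starts after OP6 ends; OP6 is clear from here.
OP7 starts after OP5 ends; OP5 is clear from here.
OP8 starts before OP7 ends → OP7 and OP8 overlap.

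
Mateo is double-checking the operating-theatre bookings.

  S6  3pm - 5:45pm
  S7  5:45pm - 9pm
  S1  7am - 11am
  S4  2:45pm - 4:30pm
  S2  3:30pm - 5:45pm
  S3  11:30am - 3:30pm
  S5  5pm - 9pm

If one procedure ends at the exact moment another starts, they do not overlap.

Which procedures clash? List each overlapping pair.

Check each pair: they overlap iff neither finishes before the other starts.
Sorted by start: S1, S3, S4, S6, S2, S5, S7.
S3 starts after S1 ends, so S1 has no further overlaps.
S4 starts before S3 ends → S3 and S4 overlap.
S6 starts before S3 ends → S3 and S6 overlap.
S2 starts exactly when S3 ends (back-to-back, no overlap), so S3 has no further overlaps.
S6 starts before S4 ends → S4 and S6 overlap.
S2 starts before S4 ends → S4 and S2 overlap.
S5 starts after S4 ends, so S4 has no further overlaps.
S2 starts before S6 ends → S6 and S2 overlap.
S5 starts before S6 ends → S6 and S5 overlap.
S7 starts exactly when S6 ends (back-to-back, no overlap).
S5 starts before S2 ends → S2 and S5 overlap.
S7 starts exactly when S2 ends (back-to-back, no overlap).
S7 starts before S5 ends → S5 and S7 overlap.

S2 & S4, S2 & S5, S2 & S6, S3 & S4, S3 & S6, S4 & S6, S5 & S6, S5 & S7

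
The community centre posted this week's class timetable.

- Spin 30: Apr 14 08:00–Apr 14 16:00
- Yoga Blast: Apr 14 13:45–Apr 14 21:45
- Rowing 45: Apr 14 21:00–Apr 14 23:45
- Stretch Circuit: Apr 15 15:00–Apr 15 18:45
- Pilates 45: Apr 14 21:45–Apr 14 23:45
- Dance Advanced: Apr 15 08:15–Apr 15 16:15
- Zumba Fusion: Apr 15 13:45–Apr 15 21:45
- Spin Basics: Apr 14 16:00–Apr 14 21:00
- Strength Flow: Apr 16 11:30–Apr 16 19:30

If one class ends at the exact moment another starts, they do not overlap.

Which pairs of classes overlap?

Dance Advanced & Stretch Circuit, Dance Advanced & Zumba Fusion, Pilates 45 & Rowing 45, Rowing 45 & Yoga Blast, Spin 30 & Yoga Blast, Spin Basics & Yoga Blast, Stretch Circuit & Zumba Fusion

Sorted by start: Spin 30, Yoga Blast, Spin Basics, Rowing 45, Pilates 45, Dance Advanced, Zumba Fusion, Stretch Circuit, Strength Flow.
Yoga Blast starts before Spin 30 ends → Spin 30 and Yoga Blast overlap.
Spin Basics starts exactly when Spin 30 ends (back-to-back, no overlap), so nothing later overlaps Spin 30 either.
Spin Basics starts before Yoga Blast ends → Yoga Blast and Spin Basics overlap.
Rowing 45 starts before Yoga Blast ends → Yoga Blast and Rowing 45 overlap.
Pilates 45 starts exactly when Yoga Blast ends (back-to-back, no overlap), so nothing later overlaps Yoga Blast either.
Rowing 45 starts exactly when Spin Basics ends (back-to-back, no overlap), so nothing later overlaps Spin Basics either.
Pilates 45 starts before Rowing 45 ends → Rowing 45 and Pilates 45 overlap.
Dance Advanced starts after Rowing 45 ends, so nothing later overlaps Rowing 45 either.
Dance Advanced starts after Pilates 45 ends, so nothing later overlaps Pilates 45 either.
Zumba Fusion starts before Dance Advanced ends → Dance Advanced and Zumba Fusion overlap.
Stretch Circuit starts before Dance Advanced ends → Dance Advanced and Stretch Circuit overlap.
Strength Flow starts after Dance Advanced ends.
Stretch Circuit starts before Zumba Fusion ends → Zumba Fusion and Stretch Circuit overlap.
Strength Flow starts after Zumba Fusion ends.
Strength Flow starts after Stretch Circuit ends.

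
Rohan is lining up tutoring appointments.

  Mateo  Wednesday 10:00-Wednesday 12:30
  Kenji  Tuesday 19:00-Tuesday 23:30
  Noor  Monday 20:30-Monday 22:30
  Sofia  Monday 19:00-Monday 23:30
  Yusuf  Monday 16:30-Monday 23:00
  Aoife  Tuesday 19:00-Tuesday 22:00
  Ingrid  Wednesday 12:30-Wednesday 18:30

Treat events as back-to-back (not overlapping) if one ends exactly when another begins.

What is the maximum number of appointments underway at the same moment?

Walk through starts and ends in time order (an end at T is processed before a start at T):
Monday 16:30 start Yusuf → 1
Monday 19:00 start Sofia → 2
Monday 20:30 start Noor → 3
Monday 22:30 end Noor → 2
Monday 23:00 end Yusuf → 1
Monday 23:30 end Sofia → 0
Tuesday 19:00 start Aoife → 1
Tuesday 19:00 start Kenji → 2
Tuesday 22:00 end Aoife → 1
Tuesday 23:30 end Kenji → 0
Wednesday 10:00 start Mateo → 1
Wednesday 12:30 end Mateo → 0
Wednesday 12:30 start Ingrid → 1
Wednesday 18:30 end Ingrid → 0
Peak is 3, at Monday 20:30 (Noor, Sofia, Yusuf).

3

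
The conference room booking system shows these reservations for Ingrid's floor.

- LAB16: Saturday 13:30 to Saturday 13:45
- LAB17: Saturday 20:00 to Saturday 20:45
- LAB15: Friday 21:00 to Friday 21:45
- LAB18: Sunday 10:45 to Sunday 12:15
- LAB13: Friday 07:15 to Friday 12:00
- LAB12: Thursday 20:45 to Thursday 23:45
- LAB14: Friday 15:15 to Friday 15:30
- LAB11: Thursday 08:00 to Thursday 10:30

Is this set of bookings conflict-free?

Sorted by start: LAB11, LAB12, LAB13, LAB14, LAB15, LAB16, LAB17, LAB18.
LAB12 starts after LAB11 ends, so nothing later overlaps LAB11 either.
LAB13 starts after LAB12 ends, so nothing later overlaps LAB12 either.
LAB14 starts after LAB13 ends, so nothing later overlaps LAB13 either.
LAB15 starts after LAB14 ends, so nothing later overlaps LAB14 either.
LAB16 starts after LAB15 ends, so nothing later overlaps LAB15 either.
LAB17 starts after LAB16 ends, so nothing later overlaps LAB16 either.
LAB18 starts after LAB17 ends.
Every pair is clear; the schedule has no overlaps.

Yes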